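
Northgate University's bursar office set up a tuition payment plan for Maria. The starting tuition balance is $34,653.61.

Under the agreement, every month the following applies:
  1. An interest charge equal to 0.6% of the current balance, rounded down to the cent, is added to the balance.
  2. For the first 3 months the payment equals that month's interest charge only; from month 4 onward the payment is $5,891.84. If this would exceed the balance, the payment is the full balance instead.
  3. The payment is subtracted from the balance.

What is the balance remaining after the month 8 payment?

Month 1: opening $34,653.61; interest $207.92 → $34,861.53; payment $207.92; balance $34,653.61
Month 2: opening $34,653.61; interest $207.92 → $34,861.53; payment $207.92; balance $34,653.61
Month 3: opening $34,653.61; interest $207.92 → $34,861.53; payment $207.92; balance $34,653.61
Month 4: opening $34,653.61; interest $207.92 → $34,861.53; payment $5,891.84; balance $28,969.69
Month 5: opening $28,969.69; interest $173.81 → $29,143.50; payment $5,891.84; balance $23,251.66
Month 6: opening $23,251.66; interest $139.50 → $23,391.16; payment $5,891.84; balance $17,499.32
Month 7: opening $17,499.32; interest $104.99 → $17,604.31; payment $5,891.84; balance $11,712.47
Month 8: opening $11,712.47; interest $70.27 → $11,782.74; payment $5,891.84; balance $5,890.90

$5,890.90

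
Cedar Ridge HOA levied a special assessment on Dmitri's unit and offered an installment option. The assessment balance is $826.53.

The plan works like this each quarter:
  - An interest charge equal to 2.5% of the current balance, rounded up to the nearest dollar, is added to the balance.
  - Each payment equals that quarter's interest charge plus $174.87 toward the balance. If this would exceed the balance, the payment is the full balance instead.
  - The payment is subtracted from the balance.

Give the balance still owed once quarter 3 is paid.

$301.92

# | Opening | Interest | Payment | End bal
1 | $826.53 | $21.00 | $195.87 | $651.66
2 | $651.66 | $17.00 | $191.87 | $476.79
3 | $476.79 | $12.00 | $186.87 | $301.92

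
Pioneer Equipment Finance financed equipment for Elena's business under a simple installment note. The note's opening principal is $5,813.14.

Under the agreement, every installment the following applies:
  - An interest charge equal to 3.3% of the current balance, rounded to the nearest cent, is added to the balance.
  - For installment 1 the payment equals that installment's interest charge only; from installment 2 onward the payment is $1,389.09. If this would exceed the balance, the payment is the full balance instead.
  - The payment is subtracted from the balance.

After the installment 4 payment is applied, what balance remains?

$2,101.53

Installment 1: opening $5,813.14; interest $191.83 → $6,004.97; payment $191.83; balance $5,813.14
Installment 2: opening $5,813.14; interest $191.83 → $6,004.97; payment $1,389.09; balance $4,615.88
Installment 3: opening $4,615.88; interest $152.32 → $4,768.20; payment $1,389.09; balance $3,379.11
Installment 4: opening $3,379.11; interest $111.51 → $3,490.62; payment $1,389.09; balance $2,101.53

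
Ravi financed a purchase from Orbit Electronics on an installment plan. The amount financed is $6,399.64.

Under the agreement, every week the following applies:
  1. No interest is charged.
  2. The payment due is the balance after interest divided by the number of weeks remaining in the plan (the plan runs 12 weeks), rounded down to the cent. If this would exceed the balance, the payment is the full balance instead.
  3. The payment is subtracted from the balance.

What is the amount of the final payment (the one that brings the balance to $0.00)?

$533.31

Week 1: opening $6,399.64; payment $533.30; balance $5,866.34
Week 2: opening $5,866.34; payment $533.30; balance $5,333.04
Week 3: opening $5,333.04; payment $533.30; balance $4,799.74
Week 4: opening $4,799.74; payment $533.30; balance $4,266.44
Week 5: opening $4,266.44; payment $533.30; balance $3,733.14
Week 6: opening $3,733.14; payment $533.30; balance $3,199.84
Week 7: opening $3,199.84; payment $533.30; balance $2,666.54
Week 8: opening $2,666.54; payment $533.30; balance $2,133.24
Week 9: opening $2,133.24; payment $533.31; balance $1,599.93
Week 10: opening $1,599.93; payment $533.31; balance $1,066.62
Week 11: opening $1,066.62; payment $533.31; balance $533.31
Week 12: opening $533.31; payment $533.31; balance $0.00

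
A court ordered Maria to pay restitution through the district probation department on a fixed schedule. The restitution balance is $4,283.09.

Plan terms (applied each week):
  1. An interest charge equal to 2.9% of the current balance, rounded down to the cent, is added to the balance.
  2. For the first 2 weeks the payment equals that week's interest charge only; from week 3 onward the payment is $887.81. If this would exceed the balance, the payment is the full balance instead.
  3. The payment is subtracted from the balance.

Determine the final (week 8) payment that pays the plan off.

$243.97

# | Opening | Interest | Payment | End bal
1 | $4,283.09 | $124.20 | $124.20 | $4,283.09
2 | $4,283.09 | $124.20 | $124.20 | $4,283.09
3 | $4,283.09 | $124.20 | $887.81 | $3,519.48
4 | $3,519.48 | $102.06 | $887.81 | $2,733.73
5 | $2,733.73 | $79.27 | $887.81 | $1,925.19
6 | $1,925.19 | $55.83 | $887.81 | $1,093.21
7 | $1,093.21 | $31.70 | $887.81 | $237.10
8 | $237.10 | $6.87 | $243.97 | $0.00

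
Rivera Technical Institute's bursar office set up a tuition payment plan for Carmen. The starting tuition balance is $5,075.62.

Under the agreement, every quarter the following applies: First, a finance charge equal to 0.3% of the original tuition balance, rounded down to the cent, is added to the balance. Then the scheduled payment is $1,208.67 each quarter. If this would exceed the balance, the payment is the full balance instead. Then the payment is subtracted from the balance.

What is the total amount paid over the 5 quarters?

$5,151.72

# | Opening | Interest | Payment | End bal
1 | $5,075.62 | $15.22 | $1,208.67 | $3,882.17
2 | $3,882.17 | $15.22 | $1,208.67 | $2,688.72
3 | $2,688.72 | $15.22 | $1,208.67 | $1,495.27
4 | $1,495.27 | $15.22 | $1,208.67 | $301.82
5 | $301.82 | $15.22 | $317.04 | $0.00
Total paid: $5,151.72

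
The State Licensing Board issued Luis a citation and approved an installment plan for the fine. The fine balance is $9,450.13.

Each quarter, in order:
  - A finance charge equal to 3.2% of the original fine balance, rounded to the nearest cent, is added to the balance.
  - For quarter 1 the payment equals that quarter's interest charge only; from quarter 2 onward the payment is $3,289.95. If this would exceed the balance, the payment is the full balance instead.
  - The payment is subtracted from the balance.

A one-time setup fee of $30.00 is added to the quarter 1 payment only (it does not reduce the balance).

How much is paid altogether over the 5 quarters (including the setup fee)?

Quarter 1: opening $9,450.13; interest $302.40 → $9,752.53; payment $302.40 (+ $30.00 fee); balance $9,450.13
Quarter 2: opening $9,450.13; interest $302.40 → $9,752.53; payment $3,289.95; balance $6,462.58
Quarter 3: opening $6,462.58; interest $302.40 → $6,764.98; payment $3,289.95; balance $3,475.03
Quarter 4: opening $3,475.03; interest $302.40 → $3,777.43; payment $3,289.95; balance $487.48
Quarter 5: opening $487.48; interest $302.40 → $789.88; payment $789.88; balance $0.00
Total paid: $10,992.13

$10,992.13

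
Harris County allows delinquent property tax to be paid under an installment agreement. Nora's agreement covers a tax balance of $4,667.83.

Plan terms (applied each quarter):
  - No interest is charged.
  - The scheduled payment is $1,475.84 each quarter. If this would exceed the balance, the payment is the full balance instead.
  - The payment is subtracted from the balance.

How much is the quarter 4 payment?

$240.31

# | Opening | Payment | End bal
1 | $4,667.83 | $1,475.84 | $3,191.99
2 | $3,191.99 | $1,475.84 | $1,716.15
3 | $1,716.15 | $1,475.84 | $240.31
4 | $240.31 | $240.31 | $0.00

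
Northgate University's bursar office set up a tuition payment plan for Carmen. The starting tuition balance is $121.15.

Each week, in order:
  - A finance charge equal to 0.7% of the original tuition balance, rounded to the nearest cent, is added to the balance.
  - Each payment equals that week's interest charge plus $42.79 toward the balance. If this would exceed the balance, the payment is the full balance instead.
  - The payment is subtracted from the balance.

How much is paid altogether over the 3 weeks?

$123.70

Week 1: $121.15 +$0.85 interest = $122.00; pay $43.64 → $78.36
Week 2: $78.36 +$0.85 interest = $79.21; pay $43.64 → $35.57
Week 3: $35.57 +$0.85 interest = $36.42; pay $36.42 → $0.00
Total paid: $123.70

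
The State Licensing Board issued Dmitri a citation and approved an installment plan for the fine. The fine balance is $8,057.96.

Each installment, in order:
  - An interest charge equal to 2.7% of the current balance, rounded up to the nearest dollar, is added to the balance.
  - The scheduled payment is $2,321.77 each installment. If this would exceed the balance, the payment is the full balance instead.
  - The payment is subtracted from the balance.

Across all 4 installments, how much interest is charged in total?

$525.00

# | Opening | Interest | Payment | End bal
1 | $8,057.96 | $218.00 | $2,321.77 | $5,954.19
2 | $5,954.19 | $161.00 | $2,321.77 | $3,793.42
3 | $3,793.42 | $103.00 | $2,321.77 | $1,574.65
4 | $1,574.65 | $43.00 | $1,617.65 | $0.00
Total interest: $218.00 + $161.00 + $103.00 + $43.00 = $525.00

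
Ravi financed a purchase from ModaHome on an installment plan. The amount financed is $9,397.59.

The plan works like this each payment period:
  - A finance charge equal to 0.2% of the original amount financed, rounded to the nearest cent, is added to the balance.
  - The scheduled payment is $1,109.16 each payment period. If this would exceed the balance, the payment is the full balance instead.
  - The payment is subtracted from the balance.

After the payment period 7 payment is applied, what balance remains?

Payment period 1: $9,397.59 +$18.80 interest = $9,416.39; pay $1,109.16 → $8,307.23
Payment period 2: $8,307.23 +$18.80 interest = $8,326.03; pay $1,109.16 → $7,216.87
Payment period 3: $7,216.87 +$18.80 interest = $7,235.67; pay $1,109.16 → $6,126.51
Payment period 4: $6,126.51 +$18.80 interest = $6,145.31; pay $1,109.16 → $5,036.15
Payment period 5: $5,036.15 +$18.80 interest = $5,054.95; pay $1,109.16 → $3,945.79
Payment period 6: $3,945.79 +$18.80 interest = $3,964.59; pay $1,109.16 → $2,855.43
Payment period 7: $2,855.43 +$18.80 interest = $2,874.23; pay $1,109.16 → $1,765.07

$1,765.07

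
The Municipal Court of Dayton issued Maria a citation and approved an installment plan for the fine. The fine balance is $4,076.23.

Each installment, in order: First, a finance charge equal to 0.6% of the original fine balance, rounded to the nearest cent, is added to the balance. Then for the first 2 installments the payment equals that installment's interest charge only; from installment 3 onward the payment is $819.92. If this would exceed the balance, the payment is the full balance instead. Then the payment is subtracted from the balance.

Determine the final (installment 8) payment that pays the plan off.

$123.39

Installment 1: opening $4,076.23; interest $24.46 → $4,100.69; payment $24.46; balance $4,076.23
Installment 2: opening $4,076.23; interest $24.46 → $4,100.69; payment $24.46; balance $4,076.23
Installment 3: opening $4,076.23; interest $24.46 → $4,100.69; payment $819.92; balance $3,280.77
Installment 4: opening $3,280.77; interest $24.46 → $3,305.23; payment $819.92; balance $2,485.31
Installment 5: opening $2,485.31; interest $24.46 → $2,509.77; payment $819.92; balance $1,689.85
Installment 6: opening $1,689.85; interest $24.46 → $1,714.31; payment $819.92; balance $894.39
Installment 7: opening $894.39; interest $24.46 → $918.85; payment $819.92; balance $98.93
Installment 8: opening $98.93; interest $24.46 → $123.39; payment $123.39; balance $0.00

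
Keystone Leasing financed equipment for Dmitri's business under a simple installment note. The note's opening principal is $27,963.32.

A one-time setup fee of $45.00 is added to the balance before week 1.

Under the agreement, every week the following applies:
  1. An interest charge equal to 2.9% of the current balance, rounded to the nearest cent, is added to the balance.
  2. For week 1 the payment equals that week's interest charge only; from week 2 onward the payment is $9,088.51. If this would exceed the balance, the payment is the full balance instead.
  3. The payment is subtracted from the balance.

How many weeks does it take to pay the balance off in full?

Week 1: $28,008.32 +$812.24 interest = $28,820.56; pay $812.24 → $28,008.32
Week 2: $28,008.32 +$812.24 interest = $28,820.56; pay $9,088.51 → $19,732.05
Week 3: $19,732.05 +$572.23 interest = $20,304.28; pay $9,088.51 → $11,215.77
Week 4: $11,215.77 +$325.26 interest = $11,541.03; pay $9,088.51 → $2,452.52
Week 5: $2,452.52 +$71.12 interest = $2,523.64; pay $2,523.64 → $0.00
Balance reaches $0.00 in week 5.

5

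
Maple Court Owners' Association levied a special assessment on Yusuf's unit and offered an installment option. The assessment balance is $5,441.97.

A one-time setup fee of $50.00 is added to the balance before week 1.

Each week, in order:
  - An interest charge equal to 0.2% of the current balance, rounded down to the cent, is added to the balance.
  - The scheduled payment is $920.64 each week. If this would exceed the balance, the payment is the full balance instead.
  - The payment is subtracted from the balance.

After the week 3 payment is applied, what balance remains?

$2,757.53

Week 1: $5,491.97 +$10.98 interest = $5,502.95; pay $920.64 → $4,582.31
Week 2: $4,582.31 +$9.16 interest = $4,591.47; pay $920.64 → $3,670.83
Week 3: $3,670.83 +$7.34 interest = $3,678.17; pay $920.64 → $2,757.53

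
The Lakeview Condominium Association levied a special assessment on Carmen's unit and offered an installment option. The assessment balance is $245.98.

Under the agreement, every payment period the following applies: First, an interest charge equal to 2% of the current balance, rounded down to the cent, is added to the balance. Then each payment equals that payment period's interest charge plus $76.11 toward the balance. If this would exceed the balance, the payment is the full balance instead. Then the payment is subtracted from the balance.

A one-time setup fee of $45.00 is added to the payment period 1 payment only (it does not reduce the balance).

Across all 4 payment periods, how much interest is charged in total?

# | Opening | Interest | Payment | Fee | End bal
1 | $245.98 | $4.91 | $81.02 | $45.00 | $169.87
2 | $169.87 | $3.39 | $79.50 | — | $93.76
3 | $93.76 | $1.87 | $77.98 | — | $17.65
4 | $17.65 | $0.35 | $18.00 | — | $0.00
Total interest: $4.91 + $3.39 + $1.87 + $0.35 = $10.52

$10.52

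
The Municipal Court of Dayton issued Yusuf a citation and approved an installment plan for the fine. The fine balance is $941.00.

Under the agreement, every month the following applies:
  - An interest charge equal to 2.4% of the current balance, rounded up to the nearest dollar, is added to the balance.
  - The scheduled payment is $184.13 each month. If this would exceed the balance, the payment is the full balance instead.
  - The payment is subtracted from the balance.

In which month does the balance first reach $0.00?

6

Month 1: opening $941.00; interest $23.00 → $964.00; payment $184.13; balance $779.87
Month 2: opening $779.87; interest $19.00 → $798.87; payment $184.13; balance $614.74
Month 3: opening $614.74; interest $15.00 → $629.74; payment $184.13; balance $445.61
Month 4: opening $445.61; interest $11.00 → $456.61; payment $184.13; balance $272.48
Month 5: opening $272.48; interest $7.00 → $279.48; payment $184.13; balance $95.35
Month 6: opening $95.35; interest $3.00 → $98.35; payment $98.35; balance $0.00
Balance reaches $0.00 in month 6.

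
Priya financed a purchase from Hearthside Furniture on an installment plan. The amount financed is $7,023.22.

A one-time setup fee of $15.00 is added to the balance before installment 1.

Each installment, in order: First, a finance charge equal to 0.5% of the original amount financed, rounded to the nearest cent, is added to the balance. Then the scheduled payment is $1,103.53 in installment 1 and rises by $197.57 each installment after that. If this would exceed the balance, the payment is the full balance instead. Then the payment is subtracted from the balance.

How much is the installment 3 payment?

Installment 1: $7,038.22 +$35.12 interest = $7,073.34; pay $1,103.53 → $5,969.81
Installment 2: $5,969.81 +$35.12 interest = $6,004.93; pay $1,301.10 → $4,703.83
Installment 3: $4,703.83 +$35.12 interest = $4,738.95; pay $1,498.67 → $3,240.28

$1,498.67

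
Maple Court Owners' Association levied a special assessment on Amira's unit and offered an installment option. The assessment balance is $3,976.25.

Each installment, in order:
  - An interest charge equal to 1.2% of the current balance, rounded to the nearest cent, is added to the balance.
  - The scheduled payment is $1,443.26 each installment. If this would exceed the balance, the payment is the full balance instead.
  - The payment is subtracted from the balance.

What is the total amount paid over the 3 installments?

# | Opening | Interest | Payment | End bal
1 | $3,976.25 | $47.72 | $1,443.26 | $2,580.71
2 | $2,580.71 | $30.97 | $1,443.26 | $1,168.42
3 | $1,168.42 | $14.02 | $1,182.44 | $0.00
Total paid: $4,068.96

$4,068.96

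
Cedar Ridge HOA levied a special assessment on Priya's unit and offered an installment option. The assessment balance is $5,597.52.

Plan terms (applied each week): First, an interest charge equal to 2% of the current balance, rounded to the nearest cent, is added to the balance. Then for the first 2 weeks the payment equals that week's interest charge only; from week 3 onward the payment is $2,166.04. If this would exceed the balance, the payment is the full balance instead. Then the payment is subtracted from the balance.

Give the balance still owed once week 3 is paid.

Week 1: opening $5,597.52; interest $111.95 → $5,709.47; payment $111.95; balance $5,597.52
Week 2: opening $5,597.52; interest $111.95 → $5,709.47; payment $111.95; balance $5,597.52
Week 3: opening $5,597.52; interest $111.95 → $5,709.47; payment $2,166.04; balance $3,543.43

$3,543.43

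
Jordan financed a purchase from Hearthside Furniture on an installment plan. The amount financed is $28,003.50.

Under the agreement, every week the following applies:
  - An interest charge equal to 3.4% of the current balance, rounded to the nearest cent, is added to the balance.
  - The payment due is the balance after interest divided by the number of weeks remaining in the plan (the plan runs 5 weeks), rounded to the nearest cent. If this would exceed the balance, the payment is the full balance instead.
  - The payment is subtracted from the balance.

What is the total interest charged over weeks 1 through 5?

Week 1: opening $28,003.50; interest $952.12 → $28,955.62; payment $5,791.12; balance $23,164.50
Week 2: opening $23,164.50; interest $787.59 → $23,952.09; payment $5,988.02; balance $17,964.07
Week 3: opening $17,964.07; interest $610.78 → $18,574.85; payment $6,191.62; balance $12,383.23
Week 4: opening $12,383.23; interest $421.03 → $12,804.26; payment $6,402.13; balance $6,402.13
Week 5: opening $6,402.13; interest $217.67 → $6,619.80; payment $6,619.80; balance $0.00
Total interest: $952.12 + $787.59 + $610.78 + $421.03 + $217.67 = $2,989.19

$2,989.19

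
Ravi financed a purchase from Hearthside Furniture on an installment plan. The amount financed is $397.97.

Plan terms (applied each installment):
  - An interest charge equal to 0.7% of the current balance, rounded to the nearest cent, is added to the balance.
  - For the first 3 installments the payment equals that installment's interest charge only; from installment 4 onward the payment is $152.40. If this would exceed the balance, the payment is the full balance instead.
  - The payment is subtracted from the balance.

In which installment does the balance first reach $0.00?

6

Installment 1: $397.97 +$2.79 interest = $400.76; pay $2.79 → $397.97
Installment 2: $397.97 +$2.79 interest = $400.76; pay $2.79 → $397.97
Installment 3: $397.97 +$2.79 interest = $400.76; pay $2.79 → $397.97
Installment 4: $397.97 +$2.79 interest = $400.76; pay $152.40 → $248.36
Installment 5: $248.36 +$1.74 interest = $250.10; pay $152.40 → $97.70
Installment 6: $97.70 +$0.68 interest = $98.38; pay $98.38 → $0.00
Balance reaches $0.00 in installment 6.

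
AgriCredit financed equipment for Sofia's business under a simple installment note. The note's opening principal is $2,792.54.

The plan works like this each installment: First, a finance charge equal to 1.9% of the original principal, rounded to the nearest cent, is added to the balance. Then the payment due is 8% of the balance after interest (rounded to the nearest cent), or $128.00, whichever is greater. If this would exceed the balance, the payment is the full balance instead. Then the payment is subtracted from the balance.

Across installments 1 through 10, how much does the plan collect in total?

Installment 1: opening $2,792.54; interest $53.06 → $2,845.60; payment $227.65; balance $2,617.95
Installment 2: opening $2,617.95; interest $53.06 → $2,671.01; payment $213.68; balance $2,457.33
Installment 3: opening $2,457.33; interest $53.06 → $2,510.39; payment $200.83; balance $2,309.56
Installment 4: opening $2,309.56; interest $53.06 → $2,362.62; payment $189.01; balance $2,173.61
Installment 5: opening $2,173.61; interest $53.06 → $2,226.67; payment $178.13; balance $2,048.54
Installment 6: opening $2,048.54; interest $53.06 → $2,101.60; payment $168.13; balance $1,933.47
Installment 7: opening $1,933.47; interest $53.06 → $1,986.53; payment $158.92; balance $1,827.61
Installment 8: opening $1,827.61; interest $53.06 → $1,880.67; payment $150.45; balance $1,730.22
Installment 9: opening $1,730.22; interest $53.06 → $1,783.28; payment $142.66; balance $1,640.62
Installment 10: opening $1,640.62; interest $53.06 → $1,693.68; payment $135.49; balance $1,558.19
Total paid: $1,764.95

$1,764.95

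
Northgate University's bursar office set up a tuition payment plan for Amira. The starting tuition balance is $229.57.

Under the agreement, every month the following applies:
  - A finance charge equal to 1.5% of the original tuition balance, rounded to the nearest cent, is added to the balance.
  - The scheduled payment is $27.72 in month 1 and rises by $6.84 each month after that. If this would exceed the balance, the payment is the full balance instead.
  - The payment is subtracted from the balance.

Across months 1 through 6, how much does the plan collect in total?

$250.21

Month 1: opening $229.57; interest $3.44 → $233.01; payment $27.72; balance $205.29
Month 2: opening $205.29; interest $3.44 → $208.73; payment $34.56; balance $174.17
Month 3: opening $174.17; interest $3.44 → $177.61; payment $41.40; balance $136.21
Month 4: opening $136.21; interest $3.44 → $139.65; payment $48.24; balance $91.41
Month 5: opening $91.41; interest $3.44 → $94.85; payment $55.08; balance $39.77
Month 6: opening $39.77; interest $3.44 → $43.21; payment $43.21; balance $0.00
Total paid: $250.21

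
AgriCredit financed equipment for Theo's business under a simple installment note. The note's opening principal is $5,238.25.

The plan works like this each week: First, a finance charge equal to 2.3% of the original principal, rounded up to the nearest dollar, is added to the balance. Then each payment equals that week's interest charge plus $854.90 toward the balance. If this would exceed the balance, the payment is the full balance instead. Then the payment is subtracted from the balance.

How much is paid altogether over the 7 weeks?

$6,085.25

Week 1: opening $5,238.25; interest $121.00 → $5,359.25; payment $975.90; balance $4,383.35
Week 2: opening $4,383.35; interest $121.00 → $4,504.35; payment $975.90; balance $3,528.45
Week 3: opening $3,528.45; interest $121.00 → $3,649.45; payment $975.90; balance $2,673.55
Week 4: opening $2,673.55; interest $121.00 → $2,794.55; payment $975.90; balance $1,818.65
Week 5: opening $1,818.65; interest $121.00 → $1,939.65; payment $975.90; balance $963.75
Week 6: opening $963.75; interest $121.00 → $1,084.75; payment $975.90; balance $108.85
Week 7: opening $108.85; interest $121.00 → $229.85; payment $229.85; balance $0.00
Total paid: $6,085.25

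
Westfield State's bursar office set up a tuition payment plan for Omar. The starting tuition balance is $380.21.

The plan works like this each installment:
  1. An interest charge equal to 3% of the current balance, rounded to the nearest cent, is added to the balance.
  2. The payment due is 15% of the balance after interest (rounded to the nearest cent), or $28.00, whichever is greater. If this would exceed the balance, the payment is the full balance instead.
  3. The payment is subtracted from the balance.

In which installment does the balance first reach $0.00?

13

# | Opening | Interest | Payment | End bal
1 | $380.21 | $11.41 | $58.74 | $332.88
2 | $332.88 | $9.99 | $51.43 | $291.44
3 | $291.44 | $8.74 | $45.03 | $255.15
4 | $255.15 | $7.65 | $39.42 | $223.38
5 | $223.38 | $6.70 | $34.51 | $195.57
6 | $195.57 | $5.87 | $30.22 | $171.22
7 | $171.22 | $5.14 | $28.00 | $148.36
8 | $148.36 | $4.45 | $28.00 | $124.81
9 | $124.81 | $3.74 | $28.00 | $100.55
10 | $100.55 | $3.02 | $28.00 | $75.57
11 | $75.57 | $2.27 | $28.00 | $49.84
12 | $49.84 | $1.50 | $28.00 | $23.34
13 | $23.34 | $0.70 | $24.04 | $0.00
Balance reaches $0.00 in installment 13.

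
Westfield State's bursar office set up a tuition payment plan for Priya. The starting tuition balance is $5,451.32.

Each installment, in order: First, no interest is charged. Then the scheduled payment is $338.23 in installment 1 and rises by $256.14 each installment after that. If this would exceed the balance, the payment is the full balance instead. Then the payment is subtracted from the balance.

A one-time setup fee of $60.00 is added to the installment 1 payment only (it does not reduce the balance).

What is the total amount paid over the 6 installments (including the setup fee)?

$5,511.32

Installment 1: opening $5,451.32; payment $338.23 (+ $60.00 fee); balance $5,113.09
Installment 2: opening $5,113.09; payment $594.37; balance $4,518.72
Installment 3: opening $4,518.72; payment $850.51; balance $3,668.21
Installment 4: opening $3,668.21; payment $1,106.65; balance $2,561.56
Installment 5: opening $2,561.56; payment $1,362.79; balance $1,198.77
Installment 6: opening $1,198.77; payment $1,198.77; balance $0.00
Total paid: $5,511.32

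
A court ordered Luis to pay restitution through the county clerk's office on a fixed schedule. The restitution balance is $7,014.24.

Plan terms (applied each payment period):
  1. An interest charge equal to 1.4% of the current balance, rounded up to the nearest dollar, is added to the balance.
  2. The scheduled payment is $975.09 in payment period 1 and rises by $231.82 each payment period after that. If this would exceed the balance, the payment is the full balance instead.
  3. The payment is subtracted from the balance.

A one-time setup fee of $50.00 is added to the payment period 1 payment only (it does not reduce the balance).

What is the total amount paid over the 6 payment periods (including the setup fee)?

Payment period 1: opening $7,014.24; interest $99.00 → $7,113.24; payment $975.09 (+ $50.00 fee); balance $6,138.15
Payment period 2: opening $6,138.15; interest $86.00 → $6,224.15; payment $1,206.91; balance $5,017.24
Payment period 3: opening $5,017.24; interest $71.00 → $5,088.24; payment $1,438.73; balance $3,649.51
Payment period 4: opening $3,649.51; interest $52.00 → $3,701.51; payment $1,670.55; balance $2,030.96
Payment period 5: opening $2,030.96; interest $29.00 → $2,059.96; payment $1,902.37; balance $157.59
Payment period 6: opening $157.59; interest $3.00 → $160.59; payment $160.59; balance $0.00
Total paid: $7,404.24

$7,404.24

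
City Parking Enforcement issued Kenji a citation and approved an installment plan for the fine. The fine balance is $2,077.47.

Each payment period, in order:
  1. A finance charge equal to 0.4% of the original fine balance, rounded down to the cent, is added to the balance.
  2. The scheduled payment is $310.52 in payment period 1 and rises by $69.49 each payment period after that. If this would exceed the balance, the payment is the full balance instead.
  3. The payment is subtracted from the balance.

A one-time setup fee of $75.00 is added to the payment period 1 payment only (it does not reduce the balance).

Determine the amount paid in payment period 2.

Payment period 1: $2,077.47 +$8.30 interest = $2,085.77; pay $310.52 (+ $75.00 fee) → $1,775.25
Payment period 2: $1,775.25 +$8.30 interest = $1,783.55; pay $380.01 → $1,403.54

$380.01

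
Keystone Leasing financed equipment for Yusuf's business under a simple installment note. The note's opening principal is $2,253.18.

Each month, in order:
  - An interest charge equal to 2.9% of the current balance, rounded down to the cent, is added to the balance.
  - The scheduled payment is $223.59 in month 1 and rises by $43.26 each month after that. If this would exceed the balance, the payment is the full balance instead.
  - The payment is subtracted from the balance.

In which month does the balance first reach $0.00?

8

# | Opening | Interest | Payment | End bal
1 | $2,253.18 | $65.34 | $223.59 | $2,094.93
2 | $2,094.93 | $60.75 | $266.85 | $1,888.83
3 | $1,888.83 | $54.77 | $310.11 | $1,633.49
4 | $1,633.49 | $47.37 | $353.37 | $1,327.49
5 | $1,327.49 | $38.49 | $396.63 | $969.35
6 | $969.35 | $28.11 | $439.89 | $557.57
7 | $557.57 | $16.16 | $483.15 | $90.58
8 | $90.58 | $2.62 | $93.20 | $0.00
Balance reaches $0.00 in month 8.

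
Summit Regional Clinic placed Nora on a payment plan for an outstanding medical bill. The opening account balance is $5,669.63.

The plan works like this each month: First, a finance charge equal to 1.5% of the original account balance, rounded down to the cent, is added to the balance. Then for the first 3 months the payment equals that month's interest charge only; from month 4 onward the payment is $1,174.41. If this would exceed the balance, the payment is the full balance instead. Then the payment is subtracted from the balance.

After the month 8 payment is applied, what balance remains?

$222.78

Month 1: opening $5,669.63; interest $85.04 → $5,754.67; payment $85.04; balance $5,669.63
Month 2: opening $5,669.63; interest $85.04 → $5,754.67; payment $85.04; balance $5,669.63
Month 3: opening $5,669.63; interest $85.04 → $5,754.67; payment $85.04; balance $5,669.63
Month 4: opening $5,669.63; interest $85.04 → $5,754.67; payment $1,174.41; balance $4,580.26
Month 5: opening $4,580.26; interest $85.04 → $4,665.30; payment $1,174.41; balance $3,490.89
Month 6: opening $3,490.89; interest $85.04 → $3,575.93; payment $1,174.41; balance $2,401.52
Month 7: opening $2,401.52; interest $85.04 → $2,486.56; payment $1,174.41; balance $1,312.15
Month 8: opening $1,312.15; interest $85.04 → $1,397.19; payment $1,174.41; balance $222.78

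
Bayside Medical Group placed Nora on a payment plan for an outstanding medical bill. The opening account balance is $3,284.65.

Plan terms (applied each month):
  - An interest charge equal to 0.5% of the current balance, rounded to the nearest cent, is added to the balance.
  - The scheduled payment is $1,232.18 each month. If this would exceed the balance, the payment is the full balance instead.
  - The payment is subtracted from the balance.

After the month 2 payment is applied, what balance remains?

Month 1: opening $3,284.65; interest $16.42 → $3,301.07; payment $1,232.18; balance $2,068.89
Month 2: opening $2,068.89; interest $10.34 → $2,079.23; payment $1,232.18; balance $847.05

$847.05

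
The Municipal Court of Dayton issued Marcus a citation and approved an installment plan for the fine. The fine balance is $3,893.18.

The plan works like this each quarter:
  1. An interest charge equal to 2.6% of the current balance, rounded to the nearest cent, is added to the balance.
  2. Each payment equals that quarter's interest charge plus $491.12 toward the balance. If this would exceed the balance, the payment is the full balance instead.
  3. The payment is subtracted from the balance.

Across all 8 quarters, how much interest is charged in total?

$452.25

Quarter 1: $3,893.18 +$101.22 interest = $3,994.40; pay $592.34 → $3,402.06
Quarter 2: $3,402.06 +$88.45 interest = $3,490.51; pay $579.57 → $2,910.94
Quarter 3: $2,910.94 +$75.68 interest = $2,986.62; pay $566.80 → $2,419.82
Quarter 4: $2,419.82 +$62.92 interest = $2,482.74; pay $554.04 → $1,928.70
Quarter 5: $1,928.70 +$50.15 interest = $1,978.85; pay $541.27 → $1,437.58
Quarter 6: $1,437.58 +$37.38 interest = $1,474.96; pay $528.50 → $946.46
Quarter 7: $946.46 +$24.61 interest = $971.07; pay $515.73 → $455.34
Quarter 8: $455.34 +$11.84 interest = $467.18; pay $467.18 → $0.00
Total interest: $101.22 + $88.45 + $75.68 + $62.92 + $50.15 + $37.38 + $24.61 + $11.84 = $452.25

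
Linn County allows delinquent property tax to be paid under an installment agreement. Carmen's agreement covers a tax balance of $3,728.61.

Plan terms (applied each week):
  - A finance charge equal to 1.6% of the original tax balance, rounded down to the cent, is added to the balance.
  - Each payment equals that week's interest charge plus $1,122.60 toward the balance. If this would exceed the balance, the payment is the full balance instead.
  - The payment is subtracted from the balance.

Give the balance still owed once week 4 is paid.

$0.00

# | Opening | Interest | Payment | End bal
1 | $3,728.61 | $59.65 | $1,182.25 | $2,606.01
2 | $2,606.01 | $59.65 | $1,182.25 | $1,483.41
3 | $1,483.41 | $59.65 | $1,182.25 | $360.81
4 | $360.81 | $59.65 | $420.46 | $0.00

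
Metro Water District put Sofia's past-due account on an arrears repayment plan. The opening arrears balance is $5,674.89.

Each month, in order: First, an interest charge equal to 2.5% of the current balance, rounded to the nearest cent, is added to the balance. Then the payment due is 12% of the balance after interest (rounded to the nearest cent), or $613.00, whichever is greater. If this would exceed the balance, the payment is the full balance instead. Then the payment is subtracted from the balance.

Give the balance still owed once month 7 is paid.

$2,001.71

Month 1: opening $5,674.89; interest $141.87 → $5,816.76; payment $698.01; balance $5,118.75
Month 2: opening $5,118.75; interest $127.97 → $5,246.72; payment $629.61; balance $4,617.11
Month 3: opening $4,617.11; interest $115.43 → $4,732.54; payment $613.00; balance $4,119.54
Month 4: opening $4,119.54; interest $102.99 → $4,222.53; payment $613.00; balance $3,609.53
Month 5: opening $3,609.53; interest $90.24 → $3,699.77; payment $613.00; balance $3,086.77
Month 6: opening $3,086.77; interest $77.17 → $3,163.94; payment $613.00; balance $2,550.94
Month 7: opening $2,550.94; interest $63.77 → $2,614.71; payment $613.00; balance $2,001.71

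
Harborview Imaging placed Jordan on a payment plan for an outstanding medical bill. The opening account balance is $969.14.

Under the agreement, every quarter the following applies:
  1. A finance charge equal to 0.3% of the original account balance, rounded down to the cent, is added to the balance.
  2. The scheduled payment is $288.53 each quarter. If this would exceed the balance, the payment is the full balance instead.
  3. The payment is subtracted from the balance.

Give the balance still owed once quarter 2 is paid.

$397.88

# | Opening | Interest | Payment | End bal
1 | $969.14 | $2.90 | $288.53 | $683.51
2 | $683.51 | $2.90 | $288.53 | $397.88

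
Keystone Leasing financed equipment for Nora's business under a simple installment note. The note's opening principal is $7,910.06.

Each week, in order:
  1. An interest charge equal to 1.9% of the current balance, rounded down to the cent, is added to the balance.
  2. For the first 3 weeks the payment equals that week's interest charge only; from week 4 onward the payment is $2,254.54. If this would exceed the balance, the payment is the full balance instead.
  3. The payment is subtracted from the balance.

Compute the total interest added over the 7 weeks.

Week 1: $7,910.06 +$150.29 interest = $8,060.35; pay $150.29 → $7,910.06
Week 2: $7,910.06 +$150.29 interest = $8,060.35; pay $150.29 → $7,910.06
Week 3: $7,910.06 +$150.29 interest = $8,060.35; pay $150.29 → $7,910.06
Week 4: $7,910.06 +$150.29 interest = $8,060.35; pay $2,254.54 → $5,805.81
Week 5: $5,805.81 +$110.31 interest = $5,916.12; pay $2,254.54 → $3,661.58
Week 6: $3,661.58 +$69.57 interest = $3,731.15; pay $2,254.54 → $1,476.61
Week 7: $1,476.61 +$28.05 interest = $1,504.66; pay $1,504.66 → $0.00
Total interest: $150.29 + $150.29 + $150.29 + $150.29 + $110.31 + $69.57 + $28.05 = $809.09

$809.09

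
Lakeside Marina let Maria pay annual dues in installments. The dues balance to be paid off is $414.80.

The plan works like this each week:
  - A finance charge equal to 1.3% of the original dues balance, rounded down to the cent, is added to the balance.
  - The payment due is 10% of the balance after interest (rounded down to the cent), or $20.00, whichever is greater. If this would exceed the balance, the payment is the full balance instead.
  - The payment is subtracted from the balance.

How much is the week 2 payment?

Week 1: $414.80 +$5.39 interest = $420.19; pay $42.01 → $378.18
Week 2: $378.18 +$5.39 interest = $383.57; pay $38.35 → $345.22

$38.35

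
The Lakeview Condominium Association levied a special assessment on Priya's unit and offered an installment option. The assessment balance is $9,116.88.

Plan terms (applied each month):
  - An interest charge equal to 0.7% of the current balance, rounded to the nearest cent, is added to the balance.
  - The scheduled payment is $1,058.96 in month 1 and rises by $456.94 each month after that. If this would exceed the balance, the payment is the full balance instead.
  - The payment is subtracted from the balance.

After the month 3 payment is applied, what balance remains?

Month 1: opening $9,116.88; interest $63.82 → $9,180.70; payment $1,058.96; balance $8,121.74
Month 2: opening $8,121.74; interest $56.85 → $8,178.59; payment $1,515.90; balance $6,662.69
Month 3: opening $6,662.69; interest $46.64 → $6,709.33; payment $1,972.84; balance $4,736.49

$4,736.49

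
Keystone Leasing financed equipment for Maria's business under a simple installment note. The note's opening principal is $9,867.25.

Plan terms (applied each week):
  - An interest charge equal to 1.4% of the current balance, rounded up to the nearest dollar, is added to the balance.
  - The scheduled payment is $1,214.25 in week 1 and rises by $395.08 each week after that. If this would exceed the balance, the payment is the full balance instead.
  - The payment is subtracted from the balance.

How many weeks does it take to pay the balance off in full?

Week 1: $9,867.25 +$139.00 interest = $10,006.25; pay $1,214.25 → $8,792.00
Week 2: $8,792.00 +$124.00 interest = $8,916.00; pay $1,609.33 → $7,306.67
Week 3: $7,306.67 +$103.00 interest = $7,409.67; pay $2,004.41 → $5,405.26
Week 4: $5,405.26 +$76.00 interest = $5,481.26; pay $2,399.49 → $3,081.77
Week 5: $3,081.77 +$44.00 interest = $3,125.77; pay $2,794.57 → $331.20
Week 6: $331.20 +$5.00 interest = $336.20; pay $336.20 → $0.00
Balance reaches $0.00 in week 6.

6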